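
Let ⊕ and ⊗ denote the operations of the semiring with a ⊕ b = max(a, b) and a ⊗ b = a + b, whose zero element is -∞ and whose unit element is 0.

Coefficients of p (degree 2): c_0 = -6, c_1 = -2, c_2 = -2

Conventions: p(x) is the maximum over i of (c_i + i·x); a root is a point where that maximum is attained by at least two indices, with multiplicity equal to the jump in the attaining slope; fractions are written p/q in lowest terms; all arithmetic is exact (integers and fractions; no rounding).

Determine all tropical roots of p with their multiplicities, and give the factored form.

hull edge (i=0, c=-6) to (i=1, c=-2): slope 4, span 1
hull edge (i=1, c=-2) to (i=2, c=-2): slope 0, span 1
Factored form: p(x) = -2 ⊗ (x ⊕ (-4)) ⊗ (x ⊕ 0)
Answer: roots = -4 (mult 1), 0 (mult 1)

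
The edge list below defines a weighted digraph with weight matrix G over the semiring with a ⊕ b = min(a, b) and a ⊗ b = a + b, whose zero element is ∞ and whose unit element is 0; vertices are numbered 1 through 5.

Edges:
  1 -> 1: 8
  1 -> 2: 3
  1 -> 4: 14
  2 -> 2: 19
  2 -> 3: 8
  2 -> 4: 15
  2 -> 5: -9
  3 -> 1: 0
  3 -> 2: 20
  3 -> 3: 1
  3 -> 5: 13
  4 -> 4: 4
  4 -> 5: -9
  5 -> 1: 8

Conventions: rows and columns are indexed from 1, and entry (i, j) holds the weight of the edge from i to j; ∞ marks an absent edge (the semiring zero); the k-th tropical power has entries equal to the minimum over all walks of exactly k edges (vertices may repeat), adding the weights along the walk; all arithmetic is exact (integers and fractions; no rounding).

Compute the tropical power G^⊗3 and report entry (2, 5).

G^⊗2:
  [16, 11, 11, 18, -6]
  [-1, 28, 9, 19, 6]
  [1, 3, 2, 14, 11]
  [-1, ∞, ∞, 8, -5]
  [16, 11, ∞, 22, ∞]
G^⊗3:
  [2, 19, 12, 22, 2]
  [7, 2, 10, 13, 10]
  [2, 4, 3, 15, -6]
  [3, 2, ∞, 12, -1]
  [24, 19, 19, 26, 2]
Key observation: the optimum is the walk 2->4->4->5, with weight 15 + 4 + (-9) = 10.
Optimal value attained by: walk 2->4->4->5.
Answer: (G^⊗3)[2][5] = 10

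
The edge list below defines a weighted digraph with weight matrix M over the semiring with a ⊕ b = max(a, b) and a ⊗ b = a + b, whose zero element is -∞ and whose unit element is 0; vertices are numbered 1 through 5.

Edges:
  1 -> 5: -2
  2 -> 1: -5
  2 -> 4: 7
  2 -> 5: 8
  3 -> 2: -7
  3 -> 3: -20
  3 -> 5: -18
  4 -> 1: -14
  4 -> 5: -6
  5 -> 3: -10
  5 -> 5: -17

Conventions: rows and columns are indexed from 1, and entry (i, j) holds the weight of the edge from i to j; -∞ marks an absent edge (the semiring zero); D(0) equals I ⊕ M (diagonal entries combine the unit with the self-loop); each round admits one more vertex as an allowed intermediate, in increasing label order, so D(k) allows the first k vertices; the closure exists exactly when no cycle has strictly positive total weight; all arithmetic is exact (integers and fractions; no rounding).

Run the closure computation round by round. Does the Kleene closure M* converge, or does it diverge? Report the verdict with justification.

D(0):
  [0, -∞, -∞, -∞, -2]
  [-5, 0, -∞, 7, 8]
  [-∞, -7, 0, -∞, -18]
  [-14, -∞, -∞, 0, -6]
  [-∞, -∞, -10, -∞, 0]
D(1):
  [0, -∞, -∞, -∞, -2]
  [-5, 0, -∞, 7, 8]
  [-∞, -7, 0, -∞, -18]
  [-14, -∞, -∞, 0, -6]
  [-∞, -∞, -10, -∞, 0]
D(2):
  [0, -∞, -∞, -∞, -2]
  [-5, 0, -∞, 7, 8]
  [-12, -7, 0, 0, 1]
  [-14, -∞, -∞, 0, -6]
  [-∞, -∞, -10, -∞, 0]
D(3):
  [0, -∞, -∞, -∞, -2]
  [-5, 0, -∞, 7, 8]
  [-12, -7, 0, 0, 1]
  [-14, -∞, -∞, 0, -6]
  [-22, -17, -10, -10, 0]
D(4):
  [0, -∞, -∞, -∞, -2]
  [-5, 0, -∞, 7, 8]
  [-12, -7, 0, 0, 1]
  [-14, -∞, -∞, 0, -6]
  [-22, -17, -10, -10, 0]
D(5):
  [0, -19, -12, -12, -2]
  [-5, 0, -2, 7, 8]
  [-12, -7, 0, 0, 1]
  [-14, -23, -16, 0, -6]
  [-22, -17, -10, -10, 0]
Key observation: every diagonal entry stays at the unit through all rounds, so no improving cycle exists.
Answer: CONVERGES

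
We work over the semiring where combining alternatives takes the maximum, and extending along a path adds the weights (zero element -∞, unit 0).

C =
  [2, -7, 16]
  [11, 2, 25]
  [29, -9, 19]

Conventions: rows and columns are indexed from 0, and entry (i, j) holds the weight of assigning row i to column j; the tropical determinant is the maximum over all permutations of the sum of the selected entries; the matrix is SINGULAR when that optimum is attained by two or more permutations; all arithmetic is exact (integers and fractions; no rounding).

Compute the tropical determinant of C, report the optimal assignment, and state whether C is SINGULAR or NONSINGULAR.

σ = (0, 1, 2): 2 + 2 + 19 = 23
σ = (0, 2, 1): 2 + 25 + (-9) = 18
σ = (1, 0, 2): (-7) + 11 + 19 = 23
σ = (1, 2, 0): (-7) + 25 + 29 = 47
σ = (2, 0, 1): 16 + 11 + (-9) = 18
σ = (2, 1, 0): 16 + 2 + 29 = 47
Optimal value attained by: σ = (1, 2, 0).
Answer: det⊕(C) = 47; verdict: SINGULAR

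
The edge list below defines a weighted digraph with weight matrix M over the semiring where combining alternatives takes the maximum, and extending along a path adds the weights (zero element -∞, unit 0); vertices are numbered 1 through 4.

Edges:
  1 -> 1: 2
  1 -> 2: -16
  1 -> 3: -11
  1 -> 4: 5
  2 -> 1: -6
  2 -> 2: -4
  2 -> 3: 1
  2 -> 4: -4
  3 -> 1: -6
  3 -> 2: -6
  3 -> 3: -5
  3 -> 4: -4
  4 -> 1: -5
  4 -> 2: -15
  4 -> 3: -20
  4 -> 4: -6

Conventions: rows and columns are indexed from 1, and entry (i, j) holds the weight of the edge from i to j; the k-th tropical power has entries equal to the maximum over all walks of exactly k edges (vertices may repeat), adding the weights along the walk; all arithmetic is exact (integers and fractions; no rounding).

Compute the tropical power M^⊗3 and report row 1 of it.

M^⊗2:
  [4, -10, -9, 7]
  [-4, -5, -3, -1]
  [-4, -10, -5, -1]
  [-3, -19, -14, 0]
M^⊗3:
  [6, -8, -7, 9]
  [-2, -9, -4, 1]
  [-2, -11, -9, 1]
  [-1, -15, -14, 2]
Answer: row 1 of M^⊗3 = [6, -8, -7, 9]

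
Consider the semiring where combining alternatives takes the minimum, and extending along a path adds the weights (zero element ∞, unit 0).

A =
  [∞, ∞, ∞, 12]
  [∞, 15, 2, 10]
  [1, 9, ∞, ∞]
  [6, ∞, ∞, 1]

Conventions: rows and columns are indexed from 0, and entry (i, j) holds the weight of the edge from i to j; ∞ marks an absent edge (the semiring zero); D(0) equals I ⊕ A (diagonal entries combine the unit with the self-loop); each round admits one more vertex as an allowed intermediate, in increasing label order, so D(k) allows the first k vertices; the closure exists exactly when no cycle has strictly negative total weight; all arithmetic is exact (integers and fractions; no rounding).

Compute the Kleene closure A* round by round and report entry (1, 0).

D(0):
  [0, ∞, ∞, 12]
  [∞, 0, 2, 10]
  [1, 9, 0, ∞]
  [6, ∞, ∞, 0]
D(1):
  [0, ∞, ∞, 12]
  [∞, 0, 2, 10]
  [1, 9, 0, 13]
  [6, ∞, ∞, 0]
D(2):
  [0, ∞, ∞, 12]
  [∞, 0, 2, 10]
  [1, 9, 0, 13]
  [6, ∞, ∞, 0]
D(3):
  [0, ∞, ∞, 12]
  [3, 0, 2, 10]
  [1, 9, 0, 13]
  [6, ∞, ∞, 0]
D(4):
  [0, ∞, ∞, 12]
  [3, 0, 2, 10]
  [1, 9, 0, 13]
  [6, ∞, ∞, 0]
Answer: A*[1][0] = 3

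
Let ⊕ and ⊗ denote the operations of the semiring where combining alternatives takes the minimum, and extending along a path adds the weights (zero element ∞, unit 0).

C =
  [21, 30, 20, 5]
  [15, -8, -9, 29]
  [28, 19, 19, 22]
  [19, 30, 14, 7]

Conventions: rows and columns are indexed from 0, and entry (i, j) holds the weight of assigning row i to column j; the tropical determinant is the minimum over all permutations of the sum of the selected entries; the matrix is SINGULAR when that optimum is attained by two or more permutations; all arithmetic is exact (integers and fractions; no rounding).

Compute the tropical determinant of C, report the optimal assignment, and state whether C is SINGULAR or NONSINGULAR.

σ = (0, 1, 2, 3): 21 + (-8) + 19 + 7 = 39
σ = (0, 1, 3, 2): 21 + (-8) + 22 + 14 = 49
σ = (0, 2, 1, 3): 21 + (-9) + 19 + 7 = 38
σ = (0, 2, 3, 1): 21 + (-9) + 22 + 30 = 64
σ = (0, 3, 1, 2): 21 + 29 + 19 + 14 = 83
σ = (0, 3, 2, 1): 21 + 29 + 19 + 30 = 99
σ = (1, 0, 2, 3): 30 + 15 + 19 + 7 = 71
σ = (1, 0, 3, 2): 30 + 15 + 22 + 14 = 81
σ = (1, 2, 0, 3): 30 + (-9) + 28 + 7 = 56
σ = (1, 2, 3, 0): 30 + (-9) + 22 + 19 = 62
σ = (1, 3, 0, 2): 30 + 29 + 28 + 14 = 101
σ = (1, 3, 2, 0): 30 + 29 + 19 + 19 = 97
σ = (2, 0, 1, 3): 20 + 15 + 19 + 7 = 61
σ = (2, 0, 3, 1): 20 + 15 + 22 + 30 = 87
σ = (2, 1, 0, 3): 20 + (-8) + 28 + 7 = 47
σ = (2, 1, 3, 0): 20 + (-8) + 22 + 19 = 53
σ = (2, 3, 0, 1): 20 + 29 + 28 + 30 = 107
σ = (2, 3, 1, 0): 20 + 29 + 19 + 19 = 87
σ = (3, 0, 1, 2): 5 + 15 + 19 + 14 = 53
σ = (3, 0, 2, 1): 5 + 15 + 19 + 30 = 69
σ = (3, 1, 0, 2): 5 + (-8) + 28 + 14 = 39
σ = (3, 1, 2, 0): 5 + (-8) + 19 + 19 = 35
σ = (3, 2, 0, 1): 5 + (-9) + 28 + 30 = 54
σ = (3, 2, 1, 0): 5 + (-9) + 19 + 19 = 34
Optimal value attained by: σ = (3, 2, 1, 0).
Answer: det⊕(C) = 34; verdict: NONSINGULAR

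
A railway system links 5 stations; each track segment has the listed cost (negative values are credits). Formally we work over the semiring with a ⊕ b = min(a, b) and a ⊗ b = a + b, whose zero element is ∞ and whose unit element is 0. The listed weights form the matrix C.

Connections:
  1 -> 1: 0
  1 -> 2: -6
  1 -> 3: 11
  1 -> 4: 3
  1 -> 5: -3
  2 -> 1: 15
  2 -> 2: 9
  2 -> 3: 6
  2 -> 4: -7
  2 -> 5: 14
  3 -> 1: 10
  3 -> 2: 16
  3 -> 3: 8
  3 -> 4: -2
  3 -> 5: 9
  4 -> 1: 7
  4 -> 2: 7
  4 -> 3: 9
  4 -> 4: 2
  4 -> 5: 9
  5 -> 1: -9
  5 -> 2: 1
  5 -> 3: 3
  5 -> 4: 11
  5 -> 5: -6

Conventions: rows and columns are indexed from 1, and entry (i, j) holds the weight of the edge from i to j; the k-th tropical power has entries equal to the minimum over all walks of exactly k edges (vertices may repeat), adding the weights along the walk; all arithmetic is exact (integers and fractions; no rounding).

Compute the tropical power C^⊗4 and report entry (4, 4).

C^⊗2:
  [-12, -6, 0, -13, -9]
  [0, 0, 2, -5, 2]
  [0, 4, 7, 0, 3]
  [0, 1, 11, 0, 3]
  [-15, -15, -3, -6, -12]
C^⊗3:
  [-18, -18, -6, -13, -15]
  [-7, -6, 4, -7, -4]
  [-6, -6, 6, -3, -3]
  [-6, -6, 6, -6, -3]
  [-21, -21, -9, -22, -18]
C^⊗4:
  [-24, -24, -12, -25, -21]
  [-13, -13, -1, -13, -10]
  [-12, -12, 0, -13, -9]
  [-12, -12, 0, -13, -9]
  [-27, -27, -15, -28, -24]
Key observation: the optimum is the walk 4->5->1->2->4, with weight 9 + (-9) + (-6) + (-7) = -13.
Optimal value attained by: walk 4->5->1->2->4.
Answer: (C^⊗4)[4][4] = -13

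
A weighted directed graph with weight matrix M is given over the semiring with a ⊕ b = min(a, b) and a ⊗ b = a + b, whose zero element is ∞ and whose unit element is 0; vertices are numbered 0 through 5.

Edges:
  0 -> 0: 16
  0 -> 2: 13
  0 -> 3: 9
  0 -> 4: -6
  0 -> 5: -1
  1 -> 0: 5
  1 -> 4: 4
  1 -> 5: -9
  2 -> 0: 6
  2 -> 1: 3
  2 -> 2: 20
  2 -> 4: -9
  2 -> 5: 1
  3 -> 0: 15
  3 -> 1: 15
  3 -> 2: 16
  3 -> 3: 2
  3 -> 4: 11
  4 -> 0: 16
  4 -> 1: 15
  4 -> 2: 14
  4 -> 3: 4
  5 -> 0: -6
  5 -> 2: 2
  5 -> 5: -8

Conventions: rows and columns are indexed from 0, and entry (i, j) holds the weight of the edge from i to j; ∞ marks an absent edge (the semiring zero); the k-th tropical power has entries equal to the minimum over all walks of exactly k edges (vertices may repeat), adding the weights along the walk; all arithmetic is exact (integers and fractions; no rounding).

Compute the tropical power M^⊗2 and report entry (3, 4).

M^⊗2:
  [-7, 9, 1, -2, 4, -9]
  [-15, 19, -7, 8, -1, -17]
  [-5, 6, 3, -5, 0, -7]
  [17, 17, 18, 4, 7, 6]
  [19, 17, 20, 6, 5, 6]
  [-14, 5, -6, 3, -12, -16]
Key observation: the optimum is the walk 3->2->4, with weight 16 + (-9) = 7.
Optimal value attained by: walk 3->2->4.
Answer: (M^⊗2)[3][4] = 7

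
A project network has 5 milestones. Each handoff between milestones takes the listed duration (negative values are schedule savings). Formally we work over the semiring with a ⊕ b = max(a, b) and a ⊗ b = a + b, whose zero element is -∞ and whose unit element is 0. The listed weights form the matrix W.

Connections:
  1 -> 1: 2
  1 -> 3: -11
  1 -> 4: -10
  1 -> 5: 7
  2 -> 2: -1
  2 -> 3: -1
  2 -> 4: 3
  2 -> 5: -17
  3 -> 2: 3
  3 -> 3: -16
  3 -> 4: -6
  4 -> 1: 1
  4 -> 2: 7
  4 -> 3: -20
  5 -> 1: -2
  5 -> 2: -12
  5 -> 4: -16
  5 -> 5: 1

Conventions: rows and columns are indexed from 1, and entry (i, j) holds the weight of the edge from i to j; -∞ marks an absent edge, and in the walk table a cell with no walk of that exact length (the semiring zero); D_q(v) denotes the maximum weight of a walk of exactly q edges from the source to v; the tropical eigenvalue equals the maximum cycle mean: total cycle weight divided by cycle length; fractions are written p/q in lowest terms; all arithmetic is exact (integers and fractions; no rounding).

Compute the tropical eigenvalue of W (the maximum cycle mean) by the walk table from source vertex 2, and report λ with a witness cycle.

q=0: [-∞, 0, -∞, -∞, -∞]
q=1: [-∞, -1, -1, 3, -17]
q=2: [4, 10, -2, 2, -16]
q=3: [6, 9, 9, 13, 11]
q=4: [14, 20, 8, 12, 13]
q=5: [16, 19, 19, 23, 21]
Optimal cycle mean attained by: cycle 2->4->2, total 3 + 7, length 2.
Answer: λ = 5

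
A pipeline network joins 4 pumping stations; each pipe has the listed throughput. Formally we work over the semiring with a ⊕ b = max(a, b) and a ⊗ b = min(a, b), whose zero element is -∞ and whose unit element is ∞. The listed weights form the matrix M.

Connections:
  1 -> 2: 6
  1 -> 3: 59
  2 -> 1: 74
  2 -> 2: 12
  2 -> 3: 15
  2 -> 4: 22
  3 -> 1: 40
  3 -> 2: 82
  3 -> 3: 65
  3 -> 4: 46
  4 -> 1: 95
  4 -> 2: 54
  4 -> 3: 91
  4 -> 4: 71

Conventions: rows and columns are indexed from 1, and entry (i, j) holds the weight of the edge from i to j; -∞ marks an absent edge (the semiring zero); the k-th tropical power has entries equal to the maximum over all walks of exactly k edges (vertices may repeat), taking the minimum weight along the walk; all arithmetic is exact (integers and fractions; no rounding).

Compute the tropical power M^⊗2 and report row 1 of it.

M^⊗2:
  [40, 59, 59, 46]
  [22, 22, 59, 22]
  [74, 65, 65, 46]
  [71, 82, 71, 71]
Answer: row 1 of M^⊗2 = [40, 59, 59, 46]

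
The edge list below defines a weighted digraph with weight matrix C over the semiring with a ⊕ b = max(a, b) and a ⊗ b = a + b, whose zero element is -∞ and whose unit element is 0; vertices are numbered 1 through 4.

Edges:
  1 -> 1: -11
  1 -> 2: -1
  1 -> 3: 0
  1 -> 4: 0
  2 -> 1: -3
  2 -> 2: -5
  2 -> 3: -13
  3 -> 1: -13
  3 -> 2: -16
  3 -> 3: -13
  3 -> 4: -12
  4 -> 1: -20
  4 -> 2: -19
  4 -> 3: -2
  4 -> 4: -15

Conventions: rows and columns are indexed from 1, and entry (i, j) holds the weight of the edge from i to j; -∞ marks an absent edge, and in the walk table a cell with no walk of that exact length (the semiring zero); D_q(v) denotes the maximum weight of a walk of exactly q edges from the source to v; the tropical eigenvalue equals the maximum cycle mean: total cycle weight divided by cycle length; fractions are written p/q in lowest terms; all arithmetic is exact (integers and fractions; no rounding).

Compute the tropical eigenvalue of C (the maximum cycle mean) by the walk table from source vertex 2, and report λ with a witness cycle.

q=0: [-∞, 0, -∞, -∞]
q=1: [-3, -5, -13, -∞]
q=2: [-8, -4, -3, -3]
q=3: [-7, -9, -5, -8]
q=4: [-12, -8, -7, -7]
Optimal cycle mean attained by: cycle 1->2->1, total (-1) + (-3), length 2.
Answer: λ = -2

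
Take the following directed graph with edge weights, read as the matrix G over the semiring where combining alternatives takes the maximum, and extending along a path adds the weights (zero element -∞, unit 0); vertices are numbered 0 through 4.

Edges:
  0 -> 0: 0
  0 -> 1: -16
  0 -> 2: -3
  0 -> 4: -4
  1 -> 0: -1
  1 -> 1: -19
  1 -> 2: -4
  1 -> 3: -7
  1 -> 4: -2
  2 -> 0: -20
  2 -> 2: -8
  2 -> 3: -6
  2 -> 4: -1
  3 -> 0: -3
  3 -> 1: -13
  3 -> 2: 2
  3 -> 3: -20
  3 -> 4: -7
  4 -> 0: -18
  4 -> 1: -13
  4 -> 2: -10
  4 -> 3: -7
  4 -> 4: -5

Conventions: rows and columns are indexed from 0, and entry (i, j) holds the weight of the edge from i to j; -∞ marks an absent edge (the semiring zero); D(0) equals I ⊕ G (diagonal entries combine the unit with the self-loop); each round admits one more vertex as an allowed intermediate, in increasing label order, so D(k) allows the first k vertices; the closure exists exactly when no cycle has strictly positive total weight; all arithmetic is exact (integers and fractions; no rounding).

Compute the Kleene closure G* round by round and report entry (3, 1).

D(0):
  [0, -16, -3, -∞, -4]
  [-1, 0, -4, -7, -2]
  [-20, -∞, 0, -6, -1]
  [-3, -13, 2, 0, -7]
  [-18, -13, -10, -7, 0]
D(1):
  [0, -16, -3, -∞, -4]
  [-1, 0, -4, -7, -2]
  [-20, -36, 0, -6, -1]
  [-3, -13, 2, 0, -7]
  [-18, -13, -10, -7, 0]
D(2):
  [0, -16, -3, -23, -4]
  [-1, 0, -4, -7, -2]
  [-20, -36, 0, -6, -1]
  [-3, -13, 2, 0, -7]
  [-14, -13, -10, -7, 0]
D(3):
  [0, -16, -3, -9, -4]
  [-1, 0, -4, -7, -2]
  [-20, -36, 0, -6, -1]
  [-3, -13, 2, 0, 1]
  [-14, -13, -10, -7, 0]
D(4):
  [0, -16, -3, -9, -4]
  [-1, 0, -4, -7, -2]
  [-9, -19, 0, -6, -1]
  [-3, -13, 2, 0, 1]
  [-10, -13, -5, -7, 0]
D(5):
  [0, -16, -3, -9, -4]
  [-1, 0, -4, -7, -2]
  [-9, -14, 0, -6, -1]
  [-3, -12, 2, 0, 1]
  [-10, -13, -5, -7, 0]
Answer: G*[3][1] = -12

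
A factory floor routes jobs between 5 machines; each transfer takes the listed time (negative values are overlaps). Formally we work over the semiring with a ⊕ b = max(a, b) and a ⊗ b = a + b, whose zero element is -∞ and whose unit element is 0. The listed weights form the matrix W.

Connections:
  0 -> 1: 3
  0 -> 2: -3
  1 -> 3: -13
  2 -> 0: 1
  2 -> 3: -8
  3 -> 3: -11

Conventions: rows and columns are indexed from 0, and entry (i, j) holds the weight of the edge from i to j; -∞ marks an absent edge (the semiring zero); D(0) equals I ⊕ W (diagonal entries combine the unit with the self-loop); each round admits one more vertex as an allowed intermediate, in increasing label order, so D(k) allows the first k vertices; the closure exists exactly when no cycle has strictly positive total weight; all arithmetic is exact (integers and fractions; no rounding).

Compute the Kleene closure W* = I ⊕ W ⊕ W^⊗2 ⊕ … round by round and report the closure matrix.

D(0):
  [0, 3, -3, -∞, -∞]
  [-∞, 0, -∞, -13, -∞]
  [1, -∞, 0, -8, -∞]
  [-∞, -∞, -∞, 0, -∞]
  [-∞, -∞, -∞, -∞, 0]
D(1):
  [0, 3, -3, -∞, -∞]
  [-∞, 0, -∞, -13, -∞]
  [1, 4, 0, -8, -∞]
  [-∞, -∞, -∞, 0, -∞]
  [-∞, -∞, -∞, -∞, 0]
D(2):
  [0, 3, -3, -10, -∞]
  [-∞, 0, -∞, -13, -∞]
  [1, 4, 0, -8, -∞]
  [-∞, -∞, -∞, 0, -∞]
  [-∞, -∞, -∞, -∞, 0]
D(3):
  [0, 3, -3, -10, -∞]
  [-∞, 0, -∞, -13, -∞]
  [1, 4, 0, -8, -∞]
  [-∞, -∞, -∞, 0, -∞]
  [-∞, -∞, -∞, -∞, 0]
D(4):
  [0, 3, -3, -10, -∞]
  [-∞, 0, -∞, -13, -∞]
  [1, 4, 0, -8, -∞]
  [-∞, -∞, -∞, 0, -∞]
  [-∞, -∞, -∞, -∞, 0]
D(5):
  [0, 3, -3, -10, -∞]
  [-∞, 0, -∞, -13, -∞]
  [1, 4, 0, -8, -∞]
  [-∞, -∞, -∞, 0, -∞]
  [-∞, -∞, -∞, -∞, 0]
Answer: W* = [[0, 3, -3, -10, -∞], [-∞, 0, -∞, -13, -∞], [1, 4, 0, -8, -∞], [-∞, -∞, -∞, 0, -∞], [-∞, -∞, -∞, -∞, 0]]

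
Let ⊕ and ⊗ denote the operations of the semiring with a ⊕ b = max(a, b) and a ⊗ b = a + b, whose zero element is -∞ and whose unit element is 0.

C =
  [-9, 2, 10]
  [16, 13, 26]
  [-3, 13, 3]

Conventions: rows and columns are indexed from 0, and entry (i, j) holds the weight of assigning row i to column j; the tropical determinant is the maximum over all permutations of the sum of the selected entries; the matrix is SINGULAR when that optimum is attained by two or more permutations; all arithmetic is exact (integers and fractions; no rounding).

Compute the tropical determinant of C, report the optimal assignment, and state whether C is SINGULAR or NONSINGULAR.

σ = (0, 1, 2): (-9) + 13 + 3 = 7
σ = (0, 2, 1): (-9) + 26 + 13 = 30
σ = (1, 0, 2): 2 + 16 + 3 = 21
σ = (1, 2, 0): 2 + 26 + (-3) = 25
σ = (2, 0, 1): 10 + 16 + 13 = 39
σ = (2, 1, 0): 10 + 13 + (-3) = 20
Optimal value attained by: σ = (2, 0, 1).
Answer: det⊕(C) = 39; verdict: NONSINGULAR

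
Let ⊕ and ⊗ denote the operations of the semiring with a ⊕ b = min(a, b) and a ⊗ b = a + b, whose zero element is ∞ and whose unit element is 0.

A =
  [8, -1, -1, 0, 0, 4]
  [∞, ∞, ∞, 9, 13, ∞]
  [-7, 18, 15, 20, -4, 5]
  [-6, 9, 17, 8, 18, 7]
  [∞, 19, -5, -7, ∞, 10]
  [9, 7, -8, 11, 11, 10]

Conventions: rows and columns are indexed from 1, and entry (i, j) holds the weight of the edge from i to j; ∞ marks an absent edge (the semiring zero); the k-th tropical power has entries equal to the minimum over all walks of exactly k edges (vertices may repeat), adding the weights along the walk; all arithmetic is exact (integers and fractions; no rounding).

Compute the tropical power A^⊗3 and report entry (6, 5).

A^⊗2:
  [-8, 7, -5, -7, -5, 4]
  [3, 18, 8, 6, 27, 16]
  [1, -8, -9, -11, -7, -3]
  [2, -7, -7, -6, -6, -2]
  [-13, 2, 2, 1, -9, 0]
  [-15, 8, 2, 4, -12, -3]
A^⊗3:
  [-13, -9, -10, -12, -9, -4]
  [0, 2, 2, 3, 3, 7]
  [-17, -2, -12, -14, -13, -4]
  [-14, 1, -11, -13, -11, -2]
  [-5, -14, -14, -16, -13, -9]
  [-7, -16, -17, -19, -15, -11]
Key observation: the optimum is the walk 6->3->1->5, with weight (-8) + (-7) + 0 = -15.
Optimal value attained by: walk 6->3->1->5.
Answer: (A^⊗3)[6][5] = -15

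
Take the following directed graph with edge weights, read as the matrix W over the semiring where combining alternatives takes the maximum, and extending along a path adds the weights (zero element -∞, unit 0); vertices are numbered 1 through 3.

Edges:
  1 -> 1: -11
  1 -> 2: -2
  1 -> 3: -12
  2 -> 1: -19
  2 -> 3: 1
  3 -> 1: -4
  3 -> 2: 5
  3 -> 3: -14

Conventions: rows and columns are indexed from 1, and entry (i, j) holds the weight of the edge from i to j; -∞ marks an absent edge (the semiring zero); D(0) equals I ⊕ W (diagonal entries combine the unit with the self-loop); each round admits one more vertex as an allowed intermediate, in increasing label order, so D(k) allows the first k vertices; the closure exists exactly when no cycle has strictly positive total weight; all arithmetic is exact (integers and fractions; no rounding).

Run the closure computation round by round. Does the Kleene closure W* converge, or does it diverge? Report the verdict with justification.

D(0):
  [0, -2, -12]
  [-19, 0, 1]
  [-4, 5, 0]
D(1):
  [0, -2, -12]
  [-19, 0, 1]
  [-4, 5, 0]
Detection: at round 2, diagonal entry (3, 3) turns strictly positive.
Key observation: the cycle 3->2->3 has total weight 5 + 1, which is strictly positive.
Answer: DIVERGES — positive cycle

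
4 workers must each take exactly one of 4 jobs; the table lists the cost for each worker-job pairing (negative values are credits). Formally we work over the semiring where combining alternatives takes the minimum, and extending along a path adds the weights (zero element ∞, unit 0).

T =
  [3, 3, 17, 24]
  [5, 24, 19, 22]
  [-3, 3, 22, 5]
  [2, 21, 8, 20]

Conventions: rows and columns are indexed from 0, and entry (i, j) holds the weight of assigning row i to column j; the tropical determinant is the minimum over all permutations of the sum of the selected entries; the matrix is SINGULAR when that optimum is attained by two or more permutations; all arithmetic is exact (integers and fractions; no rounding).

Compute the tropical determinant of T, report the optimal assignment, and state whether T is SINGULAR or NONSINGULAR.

σ = (0, 1, 2, 3): 3 + 24 + 22 + 20 = 69
σ = (0, 1, 3, 2): 3 + 24 + 5 + 8 = 40
σ = (0, 2, 1, 3): 3 + 19 + 3 + 20 = 45
σ = (0, 2, 3, 1): 3 + 19 + 5 + 21 = 48
σ = (0, 3, 1, 2): 3 + 22 + 3 + 8 = 36
σ = (0, 3, 2, 1): 3 + 22 + 22 + 21 = 68
σ = (1, 0, 2, 3): 3 + 5 + 22 + 20 = 50
σ = (1, 0, 3, 2): 3 + 5 + 5 + 8 = 21
σ = (1, 2, 0, 3): 3 + 19 + (-3) + 20 = 39
σ = (1, 2, 3, 0): 3 + 19 + 5 + 2 = 29
σ = (1, 3, 0, 2): 3 + 22 + (-3) + 8 = 30
σ = (1, 3, 2, 0): 3 + 22 + 22 + 2 = 49
σ = (2, 0, 1, 3): 17 + 5 + 3 + 20 = 45
σ = (2, 0, 3, 1): 17 + 5 + 5 + 21 = 48
σ = (2, 1, 0, 3): 17 + 24 + (-3) + 20 = 58
σ = (2, 1, 3, 0): 17 + 24 + 5 + 2 = 48
σ = (2, 3, 0, 1): 17 + 22 + (-3) + 21 = 57
σ = (2, 3, 1, 0): 17 + 22 + 3 + 2 = 44
σ = (3, 0, 1, 2): 24 + 5 + 3 + 8 = 40
σ = (3, 0, 2, 1): 24 + 5 + 22 + 21 = 72
σ = (3, 1, 0, 2): 24 + 24 + (-3) + 8 = 53
σ = (3, 1, 2, 0): 24 + 24 + 22 + 2 = 72
σ = (3, 2, 0, 1): 24 + 19 + (-3) + 21 = 61
σ = (3, 2, 1, 0): 24 + 19 + 3 + 2 = 48
Optimal value attained by: σ = (1, 0, 3, 2).
Answer: det⊕(T) = 21; verdict: NONSINGULAR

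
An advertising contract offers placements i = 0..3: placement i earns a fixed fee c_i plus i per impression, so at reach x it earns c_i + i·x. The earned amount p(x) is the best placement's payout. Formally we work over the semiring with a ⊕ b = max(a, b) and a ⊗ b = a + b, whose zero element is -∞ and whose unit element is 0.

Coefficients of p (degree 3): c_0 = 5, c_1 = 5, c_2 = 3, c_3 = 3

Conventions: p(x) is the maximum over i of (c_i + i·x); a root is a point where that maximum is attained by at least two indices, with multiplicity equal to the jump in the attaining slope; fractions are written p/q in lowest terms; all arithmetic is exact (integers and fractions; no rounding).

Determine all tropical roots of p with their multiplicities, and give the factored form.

hull edge (i=0, c=5) to (i=1, c=5): slope 0, span 1
hull edge (i=1, c=5) to (i=3, c=3): slope -1, span 2
Factored form: p(x) = 3 ⊗ (x ⊕ 0) ⊗ (x ⊕ 1) ⊗ (x ⊕ 1)
Answer: roots = 0 (mult 1), 1 (mult 2)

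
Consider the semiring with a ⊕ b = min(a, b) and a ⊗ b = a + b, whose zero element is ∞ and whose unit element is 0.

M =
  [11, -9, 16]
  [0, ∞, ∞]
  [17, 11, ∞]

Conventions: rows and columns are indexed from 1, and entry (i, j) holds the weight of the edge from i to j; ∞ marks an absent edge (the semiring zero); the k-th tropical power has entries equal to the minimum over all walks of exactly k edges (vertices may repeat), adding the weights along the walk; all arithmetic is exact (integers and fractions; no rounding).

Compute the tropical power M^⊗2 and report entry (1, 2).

M^⊗2:
  [-9, 2, 27]
  [11, -9, 16]
  [11, 8, 33]
Key observation: the optimum is the walk 1->1->2, with weight 11 + (-9) = 2.
Optimal value attained by: walk 1->1->2.
Answer: (M^⊗2)[1][2] = 2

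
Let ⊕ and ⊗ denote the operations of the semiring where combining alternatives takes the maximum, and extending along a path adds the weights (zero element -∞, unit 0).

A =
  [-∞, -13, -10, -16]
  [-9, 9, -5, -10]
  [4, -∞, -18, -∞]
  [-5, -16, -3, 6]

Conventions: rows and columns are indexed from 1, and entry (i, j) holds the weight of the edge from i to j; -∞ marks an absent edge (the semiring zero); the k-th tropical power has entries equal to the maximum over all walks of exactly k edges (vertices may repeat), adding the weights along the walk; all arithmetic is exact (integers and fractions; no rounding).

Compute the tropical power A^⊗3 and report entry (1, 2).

A^⊗2:
  [-6, -4, -18, -10]
  [0, 18, 4, -1]
  [-14, -9, -6, -12]
  [1, -7, 3, 12]
A^⊗3:
  [-13, 5, -9, -4]
  [9, 27, 13, 8]
  [-2, 0, -14, -6]
  [7, 2, 9, 18]
Key observation: the optimum is the walk 1->2->2->2, with weight (-13) + 9 + 9 = 5.
Optimal value attained by: walk 1->2->2->2.
Answer: (A^⊗3)[1][2] = 5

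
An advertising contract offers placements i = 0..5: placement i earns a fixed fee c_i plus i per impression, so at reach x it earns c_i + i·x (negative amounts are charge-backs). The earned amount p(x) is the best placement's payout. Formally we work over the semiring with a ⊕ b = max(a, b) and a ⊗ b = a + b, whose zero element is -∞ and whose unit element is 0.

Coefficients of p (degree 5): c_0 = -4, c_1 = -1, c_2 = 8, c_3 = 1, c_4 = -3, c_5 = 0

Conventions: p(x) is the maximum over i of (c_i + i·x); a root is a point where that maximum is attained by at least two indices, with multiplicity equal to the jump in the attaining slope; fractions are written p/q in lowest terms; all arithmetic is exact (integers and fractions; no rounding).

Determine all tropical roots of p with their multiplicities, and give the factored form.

hull edge (i=0, c=-4) to (i=2, c=8): slope 6, span 2
hull edge (i=2, c=8) to (i=5, c=0): slope -8/3, span 3
Factored form: p(x) = 0 ⊗ (x ⊕ (-6)) ⊗ (x ⊕ (-6)) ⊗ (x ⊕ 8/3) ⊗ (x ⊕ 8/3) ⊗ (x ⊕ 8/3)
Answer: roots = -6 (mult 2), 8/3 (mult 3)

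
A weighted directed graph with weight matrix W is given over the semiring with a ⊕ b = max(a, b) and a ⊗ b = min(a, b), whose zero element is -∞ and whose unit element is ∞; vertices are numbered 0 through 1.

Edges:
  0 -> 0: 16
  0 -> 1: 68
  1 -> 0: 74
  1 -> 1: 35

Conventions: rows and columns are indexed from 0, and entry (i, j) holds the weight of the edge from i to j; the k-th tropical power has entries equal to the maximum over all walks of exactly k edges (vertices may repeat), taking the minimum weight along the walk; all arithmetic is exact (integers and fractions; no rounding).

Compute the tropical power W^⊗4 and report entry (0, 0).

W^⊗2:
  [68, 35]
  [35, 68]
W^⊗3:
  [35, 68]
  [68, 35]
W^⊗4:
  [68, 35]
  [35, 68]
Key observation: the optimum is the walk 0->1->0->1->0, with weight 68 min 74 min 68 min 74 = 68.
Optimal value attained by: walk 0->1->0->1->0.
Answer: (W^⊗4)[0][0] = 68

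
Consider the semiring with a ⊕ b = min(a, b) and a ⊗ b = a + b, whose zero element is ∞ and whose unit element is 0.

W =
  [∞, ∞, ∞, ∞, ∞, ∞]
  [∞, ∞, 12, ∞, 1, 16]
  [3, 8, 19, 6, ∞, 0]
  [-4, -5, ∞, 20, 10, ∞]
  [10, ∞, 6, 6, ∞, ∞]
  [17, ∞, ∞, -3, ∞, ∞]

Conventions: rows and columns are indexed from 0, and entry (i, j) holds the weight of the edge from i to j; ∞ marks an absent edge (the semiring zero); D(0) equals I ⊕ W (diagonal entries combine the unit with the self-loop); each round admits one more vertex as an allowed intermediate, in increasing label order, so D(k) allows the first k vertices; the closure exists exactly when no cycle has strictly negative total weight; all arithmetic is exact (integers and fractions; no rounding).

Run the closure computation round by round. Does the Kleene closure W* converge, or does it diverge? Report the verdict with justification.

D(0):
  [0, ∞, ∞, ∞, ∞, ∞]
  [∞, 0, 12, ∞, 1, 16]
  [3, 8, 0, 6, ∞, 0]
  [-4, -5, ∞, 0, 10, ∞]
  [10, ∞, 6, 6, 0, ∞]
  [17, ∞, ∞, -3, ∞, 0]
D(1):
  [0, ∞, ∞, ∞, ∞, ∞]
  [∞, 0, 12, ∞, 1, 16]
  [3, 8, 0, 6, ∞, 0]
  [-4, -5, ∞, 0, 10, ∞]
  [10, ∞, 6, 6, 0, ∞]
  [17, ∞, ∞, -3, ∞, 0]
D(2):
  [0, ∞, ∞, ∞, ∞, ∞]
  [∞, 0, 12, ∞, 1, 16]
  [3, 8, 0, 6, 9, 0]
  [-4, -5, 7, 0, -4, 11]
  [10, ∞, 6, 6, 0, ∞]
  [17, ∞, ∞, -3, ∞, 0]
D(3):
  [0, ∞, ∞, ∞, ∞, ∞]
  [15, 0, 12, 18, 1, 12]
  [3, 8, 0, 6, 9, 0]
  [-4, -5, 7, 0, -4, 7]
  [9, 14, 6, 6, 0, 6]
  [17, ∞, ∞, -3, ∞, 0]
D(4):
  [0, ∞, ∞, ∞, ∞, ∞]
  [14, 0, 12, 18, 1, 12]
  [2, 1, 0, 6, 2, 0]
  [-4, -5, 7, 0, -4, 7]
  [2, 1, 6, 6, 0, 6]
  [-7, -8, 4, -3, -7, 0]
Detection: at round 5, diagonal entry (5, 5) turns strictly negative.
Key observation: the cycle 5->3->1->4->2->5 has total weight (-3) + (-5) + 1 + 6 + 0, which is strictly negative.
Answer: DIVERGES — negative cycle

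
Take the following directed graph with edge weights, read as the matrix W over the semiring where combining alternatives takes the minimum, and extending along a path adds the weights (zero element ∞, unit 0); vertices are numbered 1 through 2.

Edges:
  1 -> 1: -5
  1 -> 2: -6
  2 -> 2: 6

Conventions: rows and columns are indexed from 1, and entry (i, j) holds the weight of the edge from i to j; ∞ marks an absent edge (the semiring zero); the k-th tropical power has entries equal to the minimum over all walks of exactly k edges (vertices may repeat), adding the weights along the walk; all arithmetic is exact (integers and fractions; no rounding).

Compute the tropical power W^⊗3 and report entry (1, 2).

W^⊗2:
  [-10, -11]
  [∞, 12]
W^⊗3:
  [-15, -16]
  [∞, 18]
Key observation: the optimum is the walk 1->1->1->2, with weight (-5) + (-5) + (-6) = -16.
Optimal value attained by: walk 1->1->1->2.
Answer: (W^⊗3)[1][2] = -16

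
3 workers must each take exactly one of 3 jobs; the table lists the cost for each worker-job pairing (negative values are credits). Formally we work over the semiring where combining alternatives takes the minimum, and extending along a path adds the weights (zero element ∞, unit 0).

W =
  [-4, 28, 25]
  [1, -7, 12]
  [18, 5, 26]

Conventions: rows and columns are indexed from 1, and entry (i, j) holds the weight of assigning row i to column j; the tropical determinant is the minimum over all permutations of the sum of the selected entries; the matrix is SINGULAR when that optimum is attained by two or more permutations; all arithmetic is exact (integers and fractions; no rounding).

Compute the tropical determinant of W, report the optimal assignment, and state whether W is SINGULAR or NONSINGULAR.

σ = (1, 2, 3): (-4) + (-7) + 26 = 15
σ = (1, 3, 2): (-4) + 12 + 5 = 13
σ = (2, 1, 3): 28 + 1 + 26 = 55
σ = (2, 3, 1): 28 + 12 + 18 = 58
σ = (3, 1, 2): 25 + 1 + 5 = 31
σ = (3, 2, 1): 25 + (-7) + 18 = 36
Optimal value attained by: σ = (1, 3, 2).
Answer: det⊕(W) = 13; verdict: NONSINGULAR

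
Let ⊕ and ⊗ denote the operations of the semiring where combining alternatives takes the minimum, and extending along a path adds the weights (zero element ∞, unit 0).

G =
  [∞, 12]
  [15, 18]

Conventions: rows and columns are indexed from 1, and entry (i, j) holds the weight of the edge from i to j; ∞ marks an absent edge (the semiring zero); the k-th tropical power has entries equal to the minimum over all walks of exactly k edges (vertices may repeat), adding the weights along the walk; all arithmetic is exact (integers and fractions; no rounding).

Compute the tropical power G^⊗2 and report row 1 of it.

G^⊗2:
  [27, 30]
  [33, 27]
Answer: row 1 of G^⊗2 = [27, 30]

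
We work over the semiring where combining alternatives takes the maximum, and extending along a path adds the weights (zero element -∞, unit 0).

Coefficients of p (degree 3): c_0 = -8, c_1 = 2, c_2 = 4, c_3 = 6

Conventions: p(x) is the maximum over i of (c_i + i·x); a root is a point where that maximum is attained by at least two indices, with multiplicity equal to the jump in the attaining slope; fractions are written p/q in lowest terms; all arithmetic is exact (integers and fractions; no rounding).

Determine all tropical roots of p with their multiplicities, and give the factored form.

hull edge (i=0, c=-8) to (i=1, c=2): slope 10, span 1
hull edge (i=1, c=2) to (i=3, c=6): slope 2, span 2
Factored form: p(x) = 6 ⊗ (x ⊕ (-10)) ⊗ (x ⊕ (-2)) ⊗ (x ⊕ (-2))
Answer: roots = -10 (mult 1), -2 (mult 2)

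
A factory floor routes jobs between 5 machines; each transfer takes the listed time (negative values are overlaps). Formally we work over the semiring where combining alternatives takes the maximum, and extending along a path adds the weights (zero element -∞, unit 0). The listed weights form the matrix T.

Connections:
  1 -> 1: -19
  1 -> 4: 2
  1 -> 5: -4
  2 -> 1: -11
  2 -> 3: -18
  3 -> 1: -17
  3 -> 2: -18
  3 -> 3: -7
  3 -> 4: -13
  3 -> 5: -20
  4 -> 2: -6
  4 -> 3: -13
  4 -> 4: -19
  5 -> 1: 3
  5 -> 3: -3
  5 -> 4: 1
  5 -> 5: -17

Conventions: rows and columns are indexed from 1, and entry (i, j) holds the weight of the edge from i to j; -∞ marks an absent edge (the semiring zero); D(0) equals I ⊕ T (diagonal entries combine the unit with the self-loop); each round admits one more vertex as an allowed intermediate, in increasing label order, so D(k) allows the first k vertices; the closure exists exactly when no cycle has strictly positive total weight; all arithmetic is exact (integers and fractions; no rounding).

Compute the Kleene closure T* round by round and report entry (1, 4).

D(0):
  [0, -∞, -∞, 2, -4]
  [-11, 0, -18, -∞, -∞]
  [-17, -18, 0, -13, -20]
  [-∞, -6, -13, 0, -∞]
  [3, -∞, -3, 1, 0]
D(1):
  [0, -∞, -∞, 2, -4]
  [-11, 0, -18, -9, -15]
  [-17, -18, 0, -13, -20]
  [-∞, -6, -13, 0, -∞]
  [3, -∞, -3, 5, 0]
D(2):
  [0, -∞, -∞, 2, -4]
  [-11, 0, -18, -9, -15]
  [-17, -18, 0, -13, -20]
  [-17, -6, -13, 0, -21]
  [3, -∞, -3, 5, 0]
D(3):
  [0, -∞, -∞, 2, -4]
  [-11, 0, -18, -9, -15]
  [-17, -18, 0, -13, -20]
  [-17, -6, -13, 0, -21]
  [3, -21, -3, 5, 0]
D(4):
  [0, -4, -11, 2, -4]
  [-11, 0, -18, -9, -15]
  [-17, -18, 0, -13, -20]
  [-17, -6, -13, 0, -21]
  [3, -1, -3, 5, 0]
D(5):
  [0, -4, -7, 2, -4]
  [-11, 0, -18, -9, -15]
  [-17, -18, 0, -13, -20]
  [-17, -6, -13, 0, -21]
  [3, -1, -3, 5, 0]
Answer: T*[1][4] = 2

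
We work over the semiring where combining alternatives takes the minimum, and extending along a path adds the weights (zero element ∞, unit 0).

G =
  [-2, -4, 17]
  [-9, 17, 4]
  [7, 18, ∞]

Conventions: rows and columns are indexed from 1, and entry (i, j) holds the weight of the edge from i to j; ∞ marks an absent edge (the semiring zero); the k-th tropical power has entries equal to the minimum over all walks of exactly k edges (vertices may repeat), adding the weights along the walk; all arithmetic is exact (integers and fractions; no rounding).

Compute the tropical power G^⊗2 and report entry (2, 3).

G^⊗2:
  [-13, -6, 0]
  [-11, -13, 8]
  [5, 3, 22]
Key observation: the optimum is the walk 2->1->3, with weight (-9) + 17 = 8.
Optimal value attained by: walk 2->1->3.
Answer: (G^⊗2)[2][3] = 8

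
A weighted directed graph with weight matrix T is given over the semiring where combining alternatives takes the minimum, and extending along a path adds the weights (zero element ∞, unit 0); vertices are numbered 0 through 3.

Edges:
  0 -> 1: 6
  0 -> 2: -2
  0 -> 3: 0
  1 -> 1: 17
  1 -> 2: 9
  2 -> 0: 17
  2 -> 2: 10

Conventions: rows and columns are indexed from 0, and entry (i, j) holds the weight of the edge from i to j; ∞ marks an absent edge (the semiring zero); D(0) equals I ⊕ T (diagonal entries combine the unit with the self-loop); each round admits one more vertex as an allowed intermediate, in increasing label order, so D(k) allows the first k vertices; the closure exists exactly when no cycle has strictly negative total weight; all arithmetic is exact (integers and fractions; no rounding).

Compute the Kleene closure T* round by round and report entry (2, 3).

D(0):
  [0, 6, -2, 0]
  [∞, 0, 9, ∞]
  [17, ∞, 0, ∞]
  [∞, ∞, ∞, 0]
D(1):
  [0, 6, -2, 0]
  [∞, 0, 9, ∞]
  [17, 23, 0, 17]
  [∞, ∞, ∞, 0]
D(2):
  [0, 6, -2, 0]
  [∞, 0, 9, ∞]
  [17, 23, 0, 17]
  [∞, ∞, ∞, 0]
D(3):
  [0, 6, -2, 0]
  [26, 0, 9, 26]
  [17, 23, 0, 17]
  [∞, ∞, ∞, 0]
D(4):
  [0, 6, -2, 0]
  [26, 0, 9, 26]
  [17, 23, 0, 17]
  [∞, ∞, ∞, 0]
Answer: T*[2][3] = 17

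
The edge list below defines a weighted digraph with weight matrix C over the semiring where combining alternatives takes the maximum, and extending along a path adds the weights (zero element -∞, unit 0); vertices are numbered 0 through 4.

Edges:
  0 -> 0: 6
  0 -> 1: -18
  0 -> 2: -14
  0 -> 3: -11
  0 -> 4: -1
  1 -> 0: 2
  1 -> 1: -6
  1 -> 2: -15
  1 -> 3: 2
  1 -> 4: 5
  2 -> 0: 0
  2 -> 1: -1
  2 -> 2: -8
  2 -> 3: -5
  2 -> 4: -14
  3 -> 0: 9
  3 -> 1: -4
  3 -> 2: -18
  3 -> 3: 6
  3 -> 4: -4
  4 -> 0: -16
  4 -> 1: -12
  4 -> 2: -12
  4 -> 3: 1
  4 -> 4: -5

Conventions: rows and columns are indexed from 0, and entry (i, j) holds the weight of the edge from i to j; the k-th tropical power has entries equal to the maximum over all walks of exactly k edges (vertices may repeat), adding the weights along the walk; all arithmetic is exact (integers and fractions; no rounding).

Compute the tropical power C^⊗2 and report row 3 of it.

C^⊗2:
  [12, -12, -8, 0, 5]
  [11, -2, -7, 8, 1]
  [6, -7, -14, 1, 4]
  [15, 2, -5, 12, 8]
  [10, -3, -17, 7, -3]
Answer: row 3 of C^⊗2 = [15, 2, -5, 12, 8]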